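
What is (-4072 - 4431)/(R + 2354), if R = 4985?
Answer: -8503/7339 ≈ -1.1586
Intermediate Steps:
(-4072 - 4431)/(R + 2354) = (-4072 - 4431)/(4985 + 2354) = -8503/7339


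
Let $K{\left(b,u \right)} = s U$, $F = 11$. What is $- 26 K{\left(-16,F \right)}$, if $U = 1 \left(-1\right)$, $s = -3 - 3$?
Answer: $-156$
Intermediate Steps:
$s = -6$ ($s = -3 - 3 = -6$)
$U = -1$
$K{\left(b,u \right)} = 6$ ($K{\left(b,u \right)} = \left(-6\right) \left(-1\right) = 6$)
$- 26 K{\left(-16,F \right)} = \left(-26\right) 6 = -156$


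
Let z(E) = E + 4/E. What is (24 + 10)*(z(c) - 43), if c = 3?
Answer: -3944/3 ≈ -1314.7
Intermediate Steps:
(24 + 10)*(z(c) - 43) = (24 + 10)*((3 + 4/3) - 43) = 34*((3 + 4*(⅓)) - 43) = 34*((3 + 4/3) - 43) = 34*(13/3 - 43) = 34*(-116/3) = -3944/3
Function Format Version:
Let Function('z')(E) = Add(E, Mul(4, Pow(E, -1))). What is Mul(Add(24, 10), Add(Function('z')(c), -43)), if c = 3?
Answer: Rational(-3944, 3) ≈ -1314.7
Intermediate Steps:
Mul(Add(24, 10), Add(Function('z')(c), -43)) = Mul(Add(24, 10), Add(Add(3, Mul(4, Pow(3, -1))), -43)) = Mul(34, Add(Add(3, Mul(4, Rational(1, 3))), -43)) = Mul(34, Add(Add(3, Rational(4, 3)), -43)) = Mul(34, Add(Rational(13, 3), -43)) = Mul(34, Rational(-116, 3)) = Rational(-3944, 3)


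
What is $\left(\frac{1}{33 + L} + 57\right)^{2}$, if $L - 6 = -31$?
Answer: $\frac{208849}{64} \approx 3263.3$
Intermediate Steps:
$L = -25$ ($L = 6 - 31 = -25$)
$\left(\frac{1}{33 + L} + 57\right)^{2} = \left(\frac{1}{33 - 25} + 57\right)^{2} = \left(\frac{1}{8} + 57\right)^{2} = \left(\frac{457}{8}\right)^{2} = \frac{208849}{64}$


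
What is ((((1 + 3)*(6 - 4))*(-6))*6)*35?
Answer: -10080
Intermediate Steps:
((((1 + 3)*(6 - 4))*(-6))*6)*35 = (((4*2)*(-6))*6)*35 = ((8*(-6))*6)*35 = -48*6*35 = -288*35 = -10080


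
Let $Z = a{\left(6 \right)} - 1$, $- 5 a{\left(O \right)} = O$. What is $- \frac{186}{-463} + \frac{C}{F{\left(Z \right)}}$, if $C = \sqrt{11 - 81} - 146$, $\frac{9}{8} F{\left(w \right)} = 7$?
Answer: $- \frac{298983}{12964} + \frac{9 i \sqrt{70}}{56} \approx -23.063 + 1.3446 i$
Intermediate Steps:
$a{\left(O \right)} = - \frac{O}{5}$
$Z = - \frac{11}{5}$ ($Z = \left(- \frac{1}{5}\right) 6 - 1 = - \frac{6}{5} - 1 = - \frac{11}{5} \approx -2.2$)
$F{\left(w \right)} = \frac{56}{9}$ ($F{\left(w \right)} = \frac{8}{9} \cdot 7 = \frac{56}{9}$)
$C = -146 + i \sqrt{70}$ ($C = \sqrt{-70} - 146 = i \sqrt{70} - 146 = -146 + i \sqrt{70} \approx -146.0 + 8.3666 i$)
$- \frac{186}{-463} + \frac{C}{F{\left(Z \right)}} = - \frac{186}{-463} + \frac{-146 + i \sqrt{70}}{\frac{56}{9}} = \left(-186\right) \left(- \frac{1}{463}\right) + \left(-146 + i \sqrt{70}\right) \frac{9}{56} = \frac{186}{463} - \left(\frac{657}{28} - \frac{9 i \sqrt{70}}{56}\right) = - \frac{298983}{12964} + \frac{9 i \sqrt{70}}{56}$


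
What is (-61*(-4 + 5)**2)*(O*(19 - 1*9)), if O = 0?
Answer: 0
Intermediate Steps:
(-61*(-4 + 5)**2)*(O*(19 - 1*9)) = (-61*(-4 + 5)**2)*(0*(19 - 1*9)) = (-61*1**2)*(0*(19 - 9)) = (-61*1)*(0*10) = -61*0 = 0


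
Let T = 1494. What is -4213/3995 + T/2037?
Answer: -871117/2712605 ≈ -0.32114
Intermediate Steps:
-4213/3995 + T/2037 = -4213/3995 + 1494/2037 = -4213*1/3995 + 1494*(1/2037) = -4213/3995 + 498/679 = -871117/2712605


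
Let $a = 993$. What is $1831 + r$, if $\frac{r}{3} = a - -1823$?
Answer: $10279$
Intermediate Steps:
$r = 8448$ ($r = 3 \left(993 - -1823\right) = 3 \left(993 + 1823\right) = 3 \cdot 2816 = 8448$)
$1831 + r = 1831 + 8448 = 10279$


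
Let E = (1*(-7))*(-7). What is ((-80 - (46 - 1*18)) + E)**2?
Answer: 3481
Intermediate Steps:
E = 49 (E = -7*(-7) = 49)
((-80 - (46 - 1*18)) + E)**2 = ((-80 - (46 - 1*18)) + 49)**2 = ((-80 - (46 - 18)) + 49)**2 = ((-80 - 1*28) + 49)**2 = ((-80 - 28) + 49)**2 = (-108 + 49)**2 = (-59)**2 = 3481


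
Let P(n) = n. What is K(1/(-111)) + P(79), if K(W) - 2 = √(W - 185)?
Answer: 81 + 2*I*√569874/111 ≈ 81.0 + 13.602*I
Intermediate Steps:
K(W) = 2 + √(-185 + W) (K(W) = 2 + √(W - 185) = 2 + √(-185 + W))
K(1/(-111)) + P(79) = (2 + √(-185 + 1/(-111))) + 79 = (2 + √(-185 - 1/111)) + 79 = (2 + √(-20536/111)) + 79 = (2 + 2*I*√569874/111) + 79 = 81 + 2*I*√569874/111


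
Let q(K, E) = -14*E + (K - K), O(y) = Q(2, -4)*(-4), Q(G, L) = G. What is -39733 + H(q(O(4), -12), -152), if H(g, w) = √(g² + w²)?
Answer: -39733 + 8*√802 ≈ -39506.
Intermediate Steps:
O(y) = -8 (O(y) = 2*(-4) = -8)
q(K, E) = -14*E (q(K, E) = -14*E + 0 = -14*E)
-39733 + H(q(O(4), -12), -152) = -39733 + √((-14*(-12))² + (-152)²) = -39733 + √(168² + 23104) = -39733 + √(28224 + 23104) = -39733 + √51328 = -39733 + 8*√802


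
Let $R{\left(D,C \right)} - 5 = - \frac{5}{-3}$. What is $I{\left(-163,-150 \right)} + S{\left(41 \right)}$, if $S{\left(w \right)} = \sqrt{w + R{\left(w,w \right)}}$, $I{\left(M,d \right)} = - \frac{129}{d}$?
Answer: $\frac{43}{50} + \frac{\sqrt{429}}{3} \approx 7.7641$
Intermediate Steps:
$R{\left(D,C \right)} = \frac{20}{3}$ ($R{\left(D,C \right)} = 5 - \frac{5}{-3} = 5 - - \frac{5}{3} = 5 + \frac{5}{3} = \frac{20}{3}$)
$S{\left(w \right)} = \sqrt{\frac{20}{3} + w}$ ($S{\left(w \right)} = \sqrt{w + \frac{20}{3}} = \sqrt{\frac{20}{3} + w}$)
$I{\left(-163,-150 \right)} + S{\left(41 \right)} = - \frac{129}{-150} + \frac{\sqrt{60 + 9 \cdot 41}}{3} = \left(-129\right) \left(- \frac{1}{150}\right) + \frac{\sqrt{60 + 369}}{3} = \frac{43}{50} + \frac{\sqrt{429}}{3}$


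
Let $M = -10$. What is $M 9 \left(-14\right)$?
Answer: $1260$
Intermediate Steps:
$M 9 \left(-14\right) = \left(-10\right) 9 \left(-14\right) = \left(-90\right) \left(-14\right) = 1260$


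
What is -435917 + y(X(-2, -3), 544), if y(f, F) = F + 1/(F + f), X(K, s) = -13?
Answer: -231183062/531 ≈ -4.3537e+5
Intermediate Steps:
-435917 + y(X(-2, -3), 544) = -435917 + (1 + 544**2 + 544*(-13))/(544 - 13) = -435917 + (1 + 295936 - 7072)/531 = -435917 + (1/531)*288865 = -435917 + 288865/531 = -231183062/531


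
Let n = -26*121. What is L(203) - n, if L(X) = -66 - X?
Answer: 2877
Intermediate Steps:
n = -3146
L(203) - n = (-66 - 1*203) - 1*(-3146) = (-66 - 203) + 3146 = -269 + 3146 = 2877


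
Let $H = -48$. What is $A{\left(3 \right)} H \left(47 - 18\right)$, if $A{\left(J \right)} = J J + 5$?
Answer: $-19488$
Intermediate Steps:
$A{\left(J \right)} = 5 + J^{2}$ ($A{\left(J \right)} = J^{2} + 5 = 5 + J^{2}$)
$A{\left(3 \right)} H \left(47 - 18\right) = \left(5 + 3^{2}\right) \left(-48\right) \left(47 - 18\right) = \left(5 + 9\right) \left(-48\right) \left(47 - 18\right) = 14 \left(-48\right) 29 = \left(-672\right) 29 = -19488$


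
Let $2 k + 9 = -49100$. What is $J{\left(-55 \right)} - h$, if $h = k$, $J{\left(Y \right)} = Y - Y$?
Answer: $\frac{49109}{2} \approx 24555.0$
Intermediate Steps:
$J{\left(Y \right)} = 0$
$k = - \frac{49109}{2}$ ($k = - \frac{9}{2} + \frac{1}{2} \left(-49100\right) = - \frac{9}{2} - 24550 = - \frac{49109}{2} \approx -24555.0$)
$h = - \frac{49109}{2} \approx -24555.0$
$J{\left(-55 \right)} - h = 0 - - \frac{49109}{2} = 0 + \frac{49109}{2} = \frac{49109}{2}$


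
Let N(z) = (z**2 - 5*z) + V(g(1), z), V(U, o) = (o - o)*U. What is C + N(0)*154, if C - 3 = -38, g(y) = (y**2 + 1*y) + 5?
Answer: -35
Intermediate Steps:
g(y) = 5 + y + y**2 (g(y) = (y**2 + y) + 5 = (y + y**2) + 5 = 5 + y + y**2)
V(U, o) = 0 (V(U, o) = 0*U = 0)
N(z) = z**2 - 5*z (N(z) = (z**2 - 5*z) + 0 = z**2 - 5*z)
C = -35 (C = 3 - 38 = -35)
C + N(0)*154 = -35 + (0*(-5 + 0))*154 = -35 + (0*(-5))*154 = -35 + 0*154 = -35 + 0 = -35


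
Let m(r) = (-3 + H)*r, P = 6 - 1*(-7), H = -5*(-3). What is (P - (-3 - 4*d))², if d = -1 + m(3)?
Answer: 24336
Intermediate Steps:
H = 15
P = 13 (P = 6 + 7 = 13)
m(r) = 12*r (m(r) = (-3 + 15)*r = 12*r)
d = 35 (d = -1 + 12*3 = -1 + 36 = 35)
(P - (-3 - 4*d))² = (13 - (-3 - 4*35))² = (13 - (-3 - 140))² = (13 - 1*(-143))² = (13 + 143)² = 156² = 24336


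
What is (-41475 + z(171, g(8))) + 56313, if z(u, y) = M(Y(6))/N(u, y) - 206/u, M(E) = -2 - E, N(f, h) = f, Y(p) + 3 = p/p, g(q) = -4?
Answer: 2537092/171 ≈ 14837.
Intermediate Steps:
Y(p) = -2 (Y(p) = -3 + p/p = -3 + 1 = -2)
z(u, y) = -206/u (z(u, y) = (-2 - 1*(-2))/u - 206/u = (-2 + 2)/u - 206/u = 0/u - 206/u = 0 - 206/u = -206/u)
(-41475 + z(171, g(8))) + 56313 = (-41475 - 206/171) + 56313 = -7092431/171 + 56313 = 2537092/171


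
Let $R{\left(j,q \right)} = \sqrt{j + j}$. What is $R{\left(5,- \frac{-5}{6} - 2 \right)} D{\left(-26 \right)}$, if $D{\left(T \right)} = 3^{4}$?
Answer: $81 \sqrt{10} \approx 256.14$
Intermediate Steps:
$R{\left(j,q \right)} = \sqrt{2} \sqrt{j}$ ($R{\left(j,q \right)} = \sqrt{2 j} = \sqrt{2} \sqrt{j}$)
$D{\left(T \right)} = 81$
$R{\left(5,- \frac{-5}{6} - 2 \right)} D{\left(-26 \right)} = \sqrt{2} \sqrt{5} \cdot 81 = \sqrt{10} \cdot 81 = 81 \sqrt{10}$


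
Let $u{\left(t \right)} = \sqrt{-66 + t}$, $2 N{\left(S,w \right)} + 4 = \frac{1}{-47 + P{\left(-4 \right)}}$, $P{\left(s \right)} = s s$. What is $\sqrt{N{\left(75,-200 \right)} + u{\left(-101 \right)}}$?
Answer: $\frac{\sqrt{-7750 + 3844 i \sqrt{167}}}{62} \approx 2.3519 + 2.7473 i$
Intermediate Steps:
$P{\left(s \right)} = s^{2}$
$N{\left(S,w \right)} = - \frac{125}{62}$ ($N{\left(S,w \right)} = -2 + \frac{1}{2 \left(-47 + \left(-4\right)^{2}\right)} = -2 + \frac{1}{2 \left(-47 + 16\right)} = -2 + \frac{1}{2 \left(-31\right)} = -2 + \frac{1}{2} \left(- \frac{1}{31}\right) = -2 - \frac{1}{62} = - \frac{125}{62}$)
$\sqrt{N{\left(75,-200 \right)} + u{\left(-101 \right)}} = \sqrt{- \frac{125}{62} + \sqrt{-66 - 101}} = \sqrt{- \frac{125}{62} + \sqrt{-167}} = \sqrt{- \frac{125}{62} + i \sqrt{167}}$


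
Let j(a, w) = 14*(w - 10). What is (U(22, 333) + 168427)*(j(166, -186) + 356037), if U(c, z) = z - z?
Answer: 59504080111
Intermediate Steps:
U(c, z) = 0
j(a, w) = -140 + 14*w (j(a, w) = 14*(-10 + w) = -140 + 14*w)
(U(22, 333) + 168427)*(j(166, -186) + 356037) = (0 + 168427)*((-140 + 14*(-186)) + 356037) = 168427*((-140 - 2604) + 356037) = 168427*(-2744 + 356037) = 168427*353293 = 59504080111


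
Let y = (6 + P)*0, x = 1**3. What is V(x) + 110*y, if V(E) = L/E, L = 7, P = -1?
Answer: 7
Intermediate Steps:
x = 1
V(E) = 7/E
y = 0 (y = (6 - 1)*0 = 5*0 = 0)
V(x) + 110*y = 7/1 + 110*0 = 7*1 + 0 = 7 + 0 = 7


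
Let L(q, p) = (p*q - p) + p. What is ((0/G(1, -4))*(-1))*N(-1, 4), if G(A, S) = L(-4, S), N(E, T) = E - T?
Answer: 0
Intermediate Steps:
L(q, p) = p*q (L(q, p) = (-p + p*q) + p = p*q)
G(A, S) = -4*S (G(A, S) = S*(-4) = -4*S)
((0/G(1, -4))*(-1))*N(-1, 4) = ((0/((-4*(-4))))*(-1))*(-1 - 1*4) = ((0/16)*(-1))*(-1 - 4) = ((0*(1/16))*(-1))*(-5) = (0*(-1))*(-5) = 0*(-5) = 0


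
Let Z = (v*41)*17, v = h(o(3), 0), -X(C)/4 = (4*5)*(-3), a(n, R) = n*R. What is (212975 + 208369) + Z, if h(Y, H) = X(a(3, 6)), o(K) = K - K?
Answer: 588624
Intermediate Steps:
a(n, R) = R*n
o(K) = 0
X(C) = 240 (X(C) = -4*4*5*(-3) = -80*(-3) = -4*(-60) = 240)
h(Y, H) = 240
v = 240
Z = 167280 (Z = (240*41)*17 = 9840*17 = 167280)
(212975 + 208369) + Z = (212975 + 208369) + 167280 = 421344 + 167280 = 588624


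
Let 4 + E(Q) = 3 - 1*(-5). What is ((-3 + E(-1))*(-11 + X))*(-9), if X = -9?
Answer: 180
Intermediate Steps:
E(Q) = 4 (E(Q) = -4 + (3 - 1*(-5)) = -4 + (3 + 5) = -4 + 8 = 4)
((-3 + E(-1))*(-11 + X))*(-9) = ((-3 + 4)*(-11 - 9))*(-9) = (1*(-20))*(-9) = -20*(-9) = 180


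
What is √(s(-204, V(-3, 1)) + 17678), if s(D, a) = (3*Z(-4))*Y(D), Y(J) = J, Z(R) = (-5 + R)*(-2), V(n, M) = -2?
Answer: √6662 ≈ 81.621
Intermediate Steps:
Z(R) = 10 - 2*R
s(D, a) = 54*D (s(D, a) = (3*(10 - 2*(-4)))*D = (3*(10 + 8))*D = (3*18)*D = 54*D)
√(s(-204, V(-3, 1)) + 17678) = √(54*(-204) + 17678) = √(-11016 + 17678) = √6662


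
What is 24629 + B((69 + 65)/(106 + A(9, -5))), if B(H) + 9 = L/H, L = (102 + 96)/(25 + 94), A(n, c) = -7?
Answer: 196305061/7973 ≈ 24621.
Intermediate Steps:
L = 198/119 ≈ 1.6639
B(H) = -9 + 198/(119*H)
24629 + B((69 + 65)/(106 + A(9, -5))) = 24629 + (-9 + 198/(119*(((69 + 65)/(106 - 7))))) = 24629 + (-9 + 198/(119*((134/99)))) = 24629 + (-9 + 198/(119*((134*(1/99))))) = 24629 + (-9 + 198/(119*(134/99))) = 24629 + (-9 + (198/119)*(99/134)) = 24629 + (-9 + 9801/7973) = 24629 - 61956/7973 = 196305061/7973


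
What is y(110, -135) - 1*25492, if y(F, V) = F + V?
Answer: -25517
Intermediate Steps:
y(110, -135) - 1*25492 = (110 - 135) - 1*25492 = -25 - 25492 = -25517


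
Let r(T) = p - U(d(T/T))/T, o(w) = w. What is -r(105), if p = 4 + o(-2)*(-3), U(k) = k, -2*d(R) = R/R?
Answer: -2101/210 ≈ -10.005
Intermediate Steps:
d(R) = -1/2 (d(R) = -R/(2*R) = -1/2*1 = -1/2)
p = 10 (p = 4 - 2*(-3) = 4 + 6 = 10)
r(T) = 10 + 1/(2*T) (r(T) = 10 - (-1)/(2*T) = 10 + 1/(2*T))
-r(105) = -(10 + (1/2)/105) = -(10 + (1/2)*(1/105)) = -(10 + 1/210) = -1*2101/210 = -2101/210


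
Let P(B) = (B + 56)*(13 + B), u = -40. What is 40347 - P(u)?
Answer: 40779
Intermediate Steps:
P(B) = (13 + B)*(56 + B) (P(B) = (56 + B)*(13 + B) = (13 + B)*(56 + B))
40347 - P(u) = 40347 - (728 + (-40)² + 69*(-40)) = 40347 - (728 + 1600 - 2760) = 40347 - 1*(-432) = 40347 + 432 = 40779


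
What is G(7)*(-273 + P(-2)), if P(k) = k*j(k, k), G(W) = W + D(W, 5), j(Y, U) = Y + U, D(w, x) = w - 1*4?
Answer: -2650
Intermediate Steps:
D(w, x) = -4 + w (D(w, x) = w - 4 = -4 + w)
j(Y, U) = U + Y
G(W) = -4 + 2*W (G(W) = W + (-4 + W) = -4 + 2*W)
P(k) = 2*k² (P(k) = k*(k + k) = k*(2*k) = 2*k²)
G(7)*(-273 + P(-2)) = (-4 + 2*7)*(-273 + 2*(-2)²) = (-4 + 14)*(-273 + 2*4) = 10*(-273 + 8) = 10*(-265) = -2650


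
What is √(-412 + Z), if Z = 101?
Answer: I*√311 ≈ 17.635*I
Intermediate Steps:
√(-412 + Z) = √(-412 + 101) = √(-311) = I*√311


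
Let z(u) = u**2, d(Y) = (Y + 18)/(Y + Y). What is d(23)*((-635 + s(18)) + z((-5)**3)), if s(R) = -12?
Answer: 307049/23 ≈ 13350.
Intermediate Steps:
d(Y) = (18 + Y)/(2*Y) (d(Y) = (18 + Y)/((2*Y)) = (18 + Y)*(1/(2*Y)) = (18 + Y)/(2*Y))
d(23)*((-635 + s(18)) + z((-5)**3)) = ((1/2)*(18 + 23)/23)*((-635 - 12) + ((-5)**3)**2) = ((1/2)*(1/23)*41)*(-647 + (-125)**2) = 41*(-647 + 15625)/46 = (41/46)*14978 = 307049/23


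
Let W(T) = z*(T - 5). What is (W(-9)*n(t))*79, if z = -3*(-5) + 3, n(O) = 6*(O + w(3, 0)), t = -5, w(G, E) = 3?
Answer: 238896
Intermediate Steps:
n(O) = 18 + 6*O (n(O) = 6*(O + 3) = 6*(3 + O) = 18 + 6*O)
z = 18 (z = 15 + 3 = 18)
W(T) = -90 + 18*T (W(T) = 18*(T - 5) = 18*(-5 + T) = -90 + 18*T)
(W(-9)*n(t))*79 = ((-90 + 18*(-9))*(18 + 6*(-5)))*79 = ((-90 - 162)*(18 - 30))*79 = -252*(-12)*79 = 3024*79 = 238896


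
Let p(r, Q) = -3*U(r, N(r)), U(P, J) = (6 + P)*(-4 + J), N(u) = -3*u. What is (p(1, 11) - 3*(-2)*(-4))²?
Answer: 15129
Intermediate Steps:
U(P, J) = (-4 + J)*(6 + P)
p(r, Q) = 72 + 9*r² + 66*r (p(r, Q) = -3*(-24 - 4*r + 6*(-3*r) + (-3*r)*r) = -3*(-24 - 4*r - 18*r - 3*r²) = -3*(-24 - 22*r - 3*r²) = 72 + 9*r² + 66*r)
(p(1, 11) - 3*(-2)*(-4))² = ((72 + 9*1² + 66*1) - 3*(-2)*(-4))² = ((72 + 9*1 + 66) + 6*(-4))² = ((72 + 9 + 66) - 24)² = (147 - 24)² = 123² = 15129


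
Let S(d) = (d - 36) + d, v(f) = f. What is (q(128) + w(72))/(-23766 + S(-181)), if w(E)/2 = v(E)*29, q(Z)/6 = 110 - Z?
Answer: -1017/6041 ≈ -0.16835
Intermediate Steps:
q(Z) = 660 - 6*Z (q(Z) = 6*(110 - Z) = 660 - 6*Z)
w(E) = 58*E (w(E) = 2*(E*29) = 2*(29*E) = 58*E)
S(d) = -36 + 2*d (S(d) = (-36 + d) + d = -36 + 2*d)
(q(128) + w(72))/(-23766 + S(-181)) = ((660 - 6*128) + 58*72)/(-23766 + (-36 + 2*(-181))) = ((660 - 768) + 4176)/(-23766 + (-36 - 362)) = (-108 + 4176)/(-23766 - 398) = 4068/(-24164) = 4068*(-1/24164) = -1017/6041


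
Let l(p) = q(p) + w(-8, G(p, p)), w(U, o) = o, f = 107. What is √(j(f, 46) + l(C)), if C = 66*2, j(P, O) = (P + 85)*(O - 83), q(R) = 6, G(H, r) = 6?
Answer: 6*I*√197 ≈ 84.214*I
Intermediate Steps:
j(P, O) = (-83 + O)*(85 + P) (j(P, O) = (85 + P)*(-83 + O) = (-83 + O)*(85 + P))
C = 132
l(p) = 12 (l(p) = 6 + 6 = 12)
√(j(f, 46) + l(C)) = √((-7055 - 83*107 + 85*46 + 46*107) + 12) = √((-7055 - 8881 + 3910 + 4922) + 12) = √(-7104 + 12) = √(-7092) = 6*I*√197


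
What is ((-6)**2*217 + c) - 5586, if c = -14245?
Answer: -12019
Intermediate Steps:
((-6)**2*217 + c) - 5586 = ((-6)**2*217 - 14245) - 5586 = (36*217 - 14245) - 5586 = (7812 - 14245) - 5586 = -6433 - 5586 = -12019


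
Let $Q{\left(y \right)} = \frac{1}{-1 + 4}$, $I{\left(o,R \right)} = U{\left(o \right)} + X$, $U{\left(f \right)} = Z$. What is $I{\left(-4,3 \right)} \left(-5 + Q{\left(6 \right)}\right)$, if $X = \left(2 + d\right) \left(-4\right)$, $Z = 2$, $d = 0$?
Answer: $28$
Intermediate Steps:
$U{\left(f \right)} = 2$
$X = -8$ ($X = \left(2 + 0\right) \left(-4\right) = 2 \left(-4\right) = -8$)
$I{\left(o,R \right)} = -6$ ($I{\left(o,R \right)} = 2 - 8 = -6$)
$Q{\left(y \right)} = \frac{1}{3}$
$I{\left(-4,3 \right)} \left(-5 + Q{\left(6 \right)}\right) = - 6 \left(-5 + \frac{1}{3}\right) = \left(-6\right) \left(- \frac{14}{3}\right) = 28$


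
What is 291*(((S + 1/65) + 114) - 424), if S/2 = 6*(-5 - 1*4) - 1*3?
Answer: -8019669/65 ≈ -1.2338e+5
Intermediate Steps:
S = -114 (S = 2*(6*(-5 - 1*4) - 1*3) = 2*(6*(-5 - 4) - 3) = 2*(6*(-9) - 3) = 2*(-54 - 3) = 2*(-57) = -114)
291*(((S + 1/65) + 114) - 424) = 291*(((-114 + 1/65) + 114) - 424) = 291*((-7409/65 + 114) - 424) = 291*(1/65 - 424) = 291*(-27559/65) = -8019669/65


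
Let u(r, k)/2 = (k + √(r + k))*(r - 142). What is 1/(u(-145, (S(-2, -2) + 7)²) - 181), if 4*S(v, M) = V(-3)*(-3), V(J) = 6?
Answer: -15074/239665549 + 1148*I*√555/239665549 ≈ -6.2896e-5 + 0.00011285*I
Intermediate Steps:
S(v, M) = -9/2 (S(v, M) = (6*(-3))/4 = (¼)*(-18) = -9/2)
u(r, k) = 2*(-142 + r)*(k + √(k + r)) (u(r, k) = 2*((k + √(r + k))*(r - 142)) = 2*((k + √(k + r))*(-142 + r)) = 2*((-142 + r)*(k + √(k + r))) = 2*(-142 + r)*(k + √(k + r)))
1/(u(-145, (S(-2, -2) + 7)²) - 181) = 1/((-284*(-9/2 + 7)² - 284*√((-9/2 + 7)² - 145) + 2*(-9/2 + 7)²*(-145) + 2*(-145)*√((-9/2 + 7)² - 145)) - 181) = 1/((-284*(5/2)² - 284*√((5/2)² - 145) + 2*(5/2)²*(-145) + 2*(-145)*√((5/2)² - 145)) - 181) = 1/((-284*25/4 - 284*√(25/4 - 145) + 2*(25/4)*(-145) + 2*(-145)*√(25/4 - 145)) - 181) = 1/((-1775 - 142*I*√555 - 3625/2 + 2*(-145)*√(-555/4)) - 181) = 1/((-1775 - 142*I*√555 - 3625/2 + 2*(-145)*(I*√555/2)) - 181) = 1/((-1775 - 142*I*√555 - 3625/2 - 145*I*√555) - 181) = 1/((-7175/2 - 287*I*√555) - 181) = 1/(-7537/2 - 287*I*√555)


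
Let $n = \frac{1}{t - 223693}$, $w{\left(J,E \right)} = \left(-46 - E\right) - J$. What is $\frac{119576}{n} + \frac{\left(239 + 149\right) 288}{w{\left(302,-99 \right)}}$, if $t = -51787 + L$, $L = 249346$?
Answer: $- \frac{259374969520}{83} \approx -3.125 \cdot 10^{9}$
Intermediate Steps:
$w{\left(J,E \right)} = -46 - E - J$
$t = 197559$ ($t = -51787 + 249346 = 197559$)
$n = - \frac{1}{26134}$ ($n = \frac{1}{197559 - 223693} = \frac{1}{-26134} = - \frac{1}{26134} \approx -3.8264 \cdot 10^{-5}$)
$\frac{119576}{n} + \frac{\left(239 + 149\right) 288}{w{\left(302,-99 \right)}} = \frac{119576}{- \frac{1}{26134}} + \frac{\left(239 + 149\right) 288}{-46 - -99 - 302} = 119576 \left(-26134\right) + \frac{388 \cdot 288}{-46 + 99 - 302} = -3124999184 + \frac{111744}{-249} = -3124999184 + 111744 \left(- \frac{1}{249}\right) = -3124999184 - \frac{37248}{83} = - \frac{259374969520}{83}$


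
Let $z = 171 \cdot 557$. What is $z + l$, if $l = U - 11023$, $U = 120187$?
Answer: $204411$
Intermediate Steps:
$z = 95247$
$l = 109164$ ($l = 120187 - 11023 = 109164$)
$z + l = 95247 + 109164 = 204411$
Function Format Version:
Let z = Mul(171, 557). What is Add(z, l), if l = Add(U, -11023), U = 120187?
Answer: 204411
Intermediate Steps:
z = 95247
l = 109164 (l = Add(120187, -11023) = 109164)
Add(z, l) = Add(95247, 109164) = 204411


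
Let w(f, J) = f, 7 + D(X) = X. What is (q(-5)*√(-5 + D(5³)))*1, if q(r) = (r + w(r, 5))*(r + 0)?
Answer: 50*√113 ≈ 531.51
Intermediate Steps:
D(X) = -7 + X
q(r) = 2*r² (q(r) = (r + r)*(r + 0) = (2*r)*r = 2*r²)
(q(-5)*√(-5 + D(5³)))*1 = ((2*(-5)²)*√(-5 + (-7 + 5³)))*1 = ((2*25)*√(-5 + (-7 + 125)))*1 = (50*√(-5 + 118))*1 = (50*√113)*1 = 50*√113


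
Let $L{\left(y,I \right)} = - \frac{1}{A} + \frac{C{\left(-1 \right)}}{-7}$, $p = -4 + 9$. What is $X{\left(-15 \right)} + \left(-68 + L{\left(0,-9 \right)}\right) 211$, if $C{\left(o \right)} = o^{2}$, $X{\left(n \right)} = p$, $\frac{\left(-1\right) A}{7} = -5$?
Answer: $- \frac{503271}{35} \approx -14379.0$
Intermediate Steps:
$A = 35$ ($A = \left(-7\right) \left(-5\right) = 35$)
$p = 5$
$X{\left(n \right)} = 5$
$L{\left(y,I \right)} = - \frac{6}{35}$ ($L{\left(y,I \right)} = - \frac{1}{35} + \frac{\left(-1\right)^{2}}{-7} = \left(-1\right) \frac{1}{35} + 1 \left(- \frac{1}{7}\right) = - \frac{1}{35} - \frac{1}{7} = - \frac{6}{35}$)
$X{\left(-15 \right)} + \left(-68 + L{\left(0,-9 \right)}\right) 211 = 5 + \left(-68 - \frac{6}{35}\right) 211 = 5 - \frac{503446}{35} = - \frac{503271}{35}$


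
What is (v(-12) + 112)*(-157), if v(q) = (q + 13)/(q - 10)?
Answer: -386691/22 ≈ -17577.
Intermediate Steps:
v(q) = (13 + q)/(-10 + q)
(v(-12) + 112)*(-157) = ((13 - 12)/(-10 - 12) + 112)*(-157) = (1/(-22) + 112)*(-157) = (-1/22*1 + 112)*(-157) = (-1/22 + 112)*(-157) = (2463/22)*(-157) = -386691/22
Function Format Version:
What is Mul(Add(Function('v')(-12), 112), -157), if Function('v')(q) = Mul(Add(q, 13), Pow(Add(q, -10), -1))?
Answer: Rational(-386691, 22) ≈ -17577.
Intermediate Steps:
Function('v')(q) = Mul(Pow(Add(-10, q), -1), Add(13, q)) (Function('v')(q) = Mul(Add(13, q), Pow(Add(-10, q), -1)) = Mul(Pow(Add(-10, q), -1), Add(13, q)))
Mul(Add(Function('v')(-12), 112), -157) = Mul(Add(Mul(Pow(Add(-10, -12), -1), Add(13, -12)), 112), -157) = Mul(Add(Mul(Pow(-22, -1), 1), 112), -157) = Mul(Add(Mul(Rational(-1, 22), 1), 112), -157) = Mul(Add(Rational(-1, 22), 112), -157) = Mul(Rational(2463, 22), -157) = Rational(-386691, 22)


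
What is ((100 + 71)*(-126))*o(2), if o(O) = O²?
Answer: -86184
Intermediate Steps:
((100 + 71)*(-126))*o(2) = ((100 + 71)*(-126))*2² = (171*(-126))*4 = -21546*4 = -86184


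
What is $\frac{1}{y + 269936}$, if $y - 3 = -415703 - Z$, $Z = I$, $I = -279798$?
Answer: $\frac{1}{134034} \approx 7.4608 \cdot 10^{-6}$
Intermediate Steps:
$Z = -279798$
$y = -135902$ ($y = 3 - 135905 = -135902$)
$\frac{1}{y + 269936} = \frac{1}{-135902 + 269936} = \frac{1}{134034}$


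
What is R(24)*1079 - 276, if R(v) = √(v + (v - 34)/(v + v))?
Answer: -276 + 1079*√3426/12 ≈ 4987.0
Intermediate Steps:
R(v) = √(v + (-34 + v)/(2*v)) (R(v) = √(v + (-34 + v)/((2*v))) = √(v + (-34 + v)*(1/(2*v))) = √(v + (-34 + v)/(2*v)))
R(24)*1079 - 276 = (√(2 - 68/24 + 4*24)/2)*1079 - 276 = (√(2 - 68*1/24 + 96)/2)*1079 - 276 = (√(2 - 17/6 + 96)/2)*1079 - 276 = (√(571/6)/2)*1079 - 276 = ((√3426/6)/2)*1079 - 276 = (√3426/12)*1079 - 276 = 1079*√3426/12 - 276 = -276 + 1079*√3426/12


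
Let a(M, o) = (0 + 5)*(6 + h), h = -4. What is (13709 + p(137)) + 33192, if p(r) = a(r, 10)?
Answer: 46911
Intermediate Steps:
a(M, o) = 10 (a(M, o) = (0 + 5)*(6 - 4) = 5*2 = 10)
p(r) = 10
(13709 + p(137)) + 33192 = (13709 + 10) + 33192 = 13719 + 33192 = 46911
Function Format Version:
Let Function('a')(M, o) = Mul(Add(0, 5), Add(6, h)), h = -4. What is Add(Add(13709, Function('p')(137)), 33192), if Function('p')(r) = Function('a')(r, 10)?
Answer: 46911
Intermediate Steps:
Function('a')(M, o) = 10 (Function('a')(M, o) = Mul(Add(0, 5), Add(6, -4)) = Mul(5, 2) = 10)
Function('p')(r) = 10
Add(Add(13709, Function('p')(137)), 33192) = Add(Add(13709, 10), 33192) = Add(13719, 33192) = 46911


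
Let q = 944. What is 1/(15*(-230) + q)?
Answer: -1/2506 ≈ -0.00039904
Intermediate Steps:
1/(15*(-230) + q) = 1/(15*(-230) + 944) = 1/(-3450 + 944) = 1/(-2506) = -1/2506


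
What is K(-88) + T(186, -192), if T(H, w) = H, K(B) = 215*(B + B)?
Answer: -37654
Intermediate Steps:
K(B) = 430*B (K(B) = 215*(2*B) = 430*B)
K(-88) + T(186, -192) = 430*(-88) + 186 = -37840 + 186 = -37654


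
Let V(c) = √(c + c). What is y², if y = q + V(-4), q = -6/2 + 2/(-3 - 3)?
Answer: 28/9 - 40*I*√2/3 ≈ 3.1111 - 18.856*I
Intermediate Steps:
V(c) = √2*√c (V(c) = √(2*c) = √2*√c)
q = -10/3 (q = -6*½ + 2/(-6) = -3 + 2*(-⅙) = -3 - ⅓ = -10/3 ≈ -3.3333)
y = -10/3 + 2*I*√2 (y = -10/3 + √2*√(-4) = -10/3 + √2*(2*I) = -10/3 + 2*I*√2 ≈ -3.3333 + 2.8284*I)
y² = (-10/3 + 2*I*√2)²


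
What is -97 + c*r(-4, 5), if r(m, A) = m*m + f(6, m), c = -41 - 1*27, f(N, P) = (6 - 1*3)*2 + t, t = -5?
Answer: -1253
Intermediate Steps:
f(N, P) = 1 (f(N, P) = (6 - 1*3)*2 - 5 = (6 - 3)*2 - 5 = 3*2 - 5 = 6 - 5 = 1)
c = -68 (c = -41 - 27 = -68)
r(m, A) = 1 + m² (r(m, A) = m*m + 1 = m² + 1 = 1 + m²)
-97 + c*r(-4, 5) = -97 - 68*(1 + (-4)²) = -97 - 68*(1 + 16) = -97 - 68*17 = -97 - 1156 = -1253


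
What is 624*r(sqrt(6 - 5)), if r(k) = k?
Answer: 624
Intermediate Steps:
624*r(sqrt(6 - 5)) = 624*sqrt(6 - 5) = 624*sqrt(1) = 624*1 = 624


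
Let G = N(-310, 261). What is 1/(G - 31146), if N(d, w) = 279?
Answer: -1/30867 ≈ -3.2397e-5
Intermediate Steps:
G = 279
1/(G - 31146) = 1/(279 - 31146) = 1/(-30867) = -1/30867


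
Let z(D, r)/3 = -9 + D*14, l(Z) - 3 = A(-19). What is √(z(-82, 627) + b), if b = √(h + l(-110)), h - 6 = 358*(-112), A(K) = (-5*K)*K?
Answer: √(-3471 + 2*I*√10473) ≈ 1.7363 + 58.941*I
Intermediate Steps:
A(K) = -5*K²
l(Z) = -1802 (l(Z) = 3 - 5*(-19)² = 3 - 5*361 = 3 - 1805 = -1802)
h = -40090 (h = 6 + 358*(-112) = 6 - 40096 = -40090)
z(D, r) = -27 + 42*D (z(D, r) = 3*(-9 + D*14) = 3*(-9 + 14*D) = -27 + 42*D)
b = 2*I*√10473 (b = √(-40090 - 1802) = √(-41892) = 2*I*√10473 ≈ 204.68*I)
√(z(-82, 627) + b) = √((-27 + 42*(-82)) + 2*I*√10473) = √((-27 - 3444) + 2*I*√10473) = √(-3471 + 2*I*√10473)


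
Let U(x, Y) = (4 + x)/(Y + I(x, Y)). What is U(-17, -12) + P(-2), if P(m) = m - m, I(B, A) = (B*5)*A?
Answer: -13/1008 ≈ -0.012897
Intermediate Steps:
I(B, A) = 5*A*B (I(B, A) = (5*B)*A = 5*A*B)
U(x, Y) = (4 + x)/(Y + 5*Y*x)
P(m) = 0
U(-17, -12) + P(-2) = (4 - 17)/((-12)*(1 + 5*(-17))) + 0 = -1/12*(-13)/(1 - 85) + 0 = -1/12*(-13)/(-84) + 0 = -1/12*(-1/84)*(-13) + 0 = -13/1008 + 0 = -13/1008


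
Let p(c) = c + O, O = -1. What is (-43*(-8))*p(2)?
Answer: 344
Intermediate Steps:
p(c) = -1 + c (p(c) = c - 1 = -1 + c)
(-43*(-8))*p(2) = (-43*(-8))*(-1 + 2) = 344*1 = 344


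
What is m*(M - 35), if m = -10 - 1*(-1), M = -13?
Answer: 432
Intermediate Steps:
m = -9 (m = -10 + 1 = -9)
m*(M - 35) = -9*(-13 - 35) = -9*(-48) = 432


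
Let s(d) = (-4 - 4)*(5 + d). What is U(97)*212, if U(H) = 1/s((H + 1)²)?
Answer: -53/19218 ≈ -0.0027578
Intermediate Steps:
s(d) = -40 - 8*d (s(d) = -8*(5 + d) = -40 - 8*d)
U(H) = 1/(-40 - 8*(1 + H)²) (U(H) = 1/(-40 - 8*(H + 1)²) = 1/(-40 - 8*(1 + H)²))
U(97)*212 = -1/(40 + 8*(1 + 97)²)*212 = -1/(40 + 8*98²)*212 = -1/(40 + 8*9604)*212 = -1/(40 + 76832)*212 = -1/76872*212 = -53/19218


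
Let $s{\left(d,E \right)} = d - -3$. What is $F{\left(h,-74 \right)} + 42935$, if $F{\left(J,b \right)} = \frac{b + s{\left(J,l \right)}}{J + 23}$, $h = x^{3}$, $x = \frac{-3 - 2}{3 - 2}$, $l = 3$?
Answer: $\frac{2189783}{51} \approx 42937.0$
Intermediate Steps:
$s{\left(d,E \right)} = 3 + d$ ($s{\left(d,E \right)} = d + 3 = 3 + d$)
$x = -5$ ($x = - \frac{5}{1} = \left(-5\right) 1 = -5$)
$h = -125$ ($h = \left(-5\right)^{3} = -125$)
$F{\left(J,b \right)} = \frac{3 + J + b}{23 + J}$ ($F{\left(J,b \right)} = \frac{b + \left(3 + J\right)}{J + 23} = \frac{3 + J + b}{23 + J}$)
$F{\left(h,-74 \right)} + 42935 = \frac{3 - 125 - 74}{23 - 125} + 42935 = \frac{1}{-102} \left(-196\right) + 42935 = \left(- \frac{1}{102}\right) \left(-196\right) + 42935 = \frac{98}{51} + 42935 = \frac{2189783}{51}$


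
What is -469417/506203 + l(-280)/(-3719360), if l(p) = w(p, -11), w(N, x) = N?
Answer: -43644726907/47068779752 ≈ -0.92725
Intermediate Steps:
l(p) = p
-469417/506203 + l(-280)/(-3719360) = -469417/506203 - 280/(-3719360) = -469417*1/506203 - 280*(-1/3719360) = -469417/506203 + 7/92984 = -43644726907/47068779752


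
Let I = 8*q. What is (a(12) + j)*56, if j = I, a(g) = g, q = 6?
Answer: 3360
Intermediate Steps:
I = 48 (I = 8*6 = 48)
j = 48
(a(12) + j)*56 = (12 + 48)*56 = 60*56 = 3360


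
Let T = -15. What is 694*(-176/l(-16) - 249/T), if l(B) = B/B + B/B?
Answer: -247758/5 ≈ -49552.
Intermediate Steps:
l(B) = 2 (l(B) = 1 + 1 = 2)
694*(-176/l(-16) - 249/T) = 694*(-176/2 - 249/(-15)) = 694*(-176*½ - 249*(-1/15)) = 694*(-88 + 83/5) = 694*(-357/5) = -247758/5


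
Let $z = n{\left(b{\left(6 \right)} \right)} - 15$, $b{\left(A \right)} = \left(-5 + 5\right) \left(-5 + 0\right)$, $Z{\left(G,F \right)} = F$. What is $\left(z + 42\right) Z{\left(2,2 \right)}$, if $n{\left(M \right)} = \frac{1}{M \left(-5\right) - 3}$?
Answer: $\frac{160}{3} \approx 53.333$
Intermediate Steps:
$b{\left(A \right)} = 0$ ($b{\left(A \right)} = 0 \left(-5\right) = 0$)
$n{\left(M \right)} = \frac{1}{-3 - 5 M}$ ($n{\left(M \right)} = \frac{1}{- 5 M - 3} = \frac{1}{-3 - 5 M}$)
$z = - \frac{46}{3}$ ($z = - \frac{1}{3 + 5 \cdot 0} - 15 = - \frac{1}{3 + 0} - 15 = - \frac{1}{3} - 15 = - \frac{46}{3} \approx -15.333$)
$\left(z + 42\right) Z{\left(2,2 \right)} = \left(- \frac{46}{3} + 42\right) 2 = \frac{80}{3} \cdot 2 = \frac{160}{3}$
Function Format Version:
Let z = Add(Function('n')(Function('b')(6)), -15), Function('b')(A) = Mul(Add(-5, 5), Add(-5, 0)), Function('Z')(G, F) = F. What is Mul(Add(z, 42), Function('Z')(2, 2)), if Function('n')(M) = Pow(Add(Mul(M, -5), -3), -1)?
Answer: Rational(160, 3) ≈ 53.333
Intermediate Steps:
Function('b')(A) = 0 (Function('b')(A) = Mul(0, -5) = 0)
Function('n')(M) = Pow(Add(-3, Mul(-5, M)), -1) (Function('n')(M) = Pow(Add(Mul(-5, M), -3), -1) = Pow(Add(-3, Mul(-5, M)), -1))
z = Rational(-46, 3) (z = Add(Mul(-1, Pow(Add(3, Mul(5, 0)), -1)), -15) = Add(Mul(-1, Pow(Add(3, 0), -1)), -15) = Add(Mul(-1, Pow(3, -1)), -15) = Add(Mul(-1, Rational(1, 3)), -15) = Add(Rational(-1, 3), -15) = Rational(-46, 3) ≈ -15.333)
Mul(Add(z, 42), Function('Z')(2, 2)) = Mul(Add(Rational(-46, 3), 42), 2) = Mul(Rational(80, 3), 2) = Rational(160, 3)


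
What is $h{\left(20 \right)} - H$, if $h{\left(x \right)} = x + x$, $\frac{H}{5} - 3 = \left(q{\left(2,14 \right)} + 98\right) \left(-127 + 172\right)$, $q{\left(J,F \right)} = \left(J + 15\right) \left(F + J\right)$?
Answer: $-83225$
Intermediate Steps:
$q{\left(J,F \right)} = \left(15 + J\right) \left(F + J\right)$
$H = 83265$ ($H = 15 + 5 \left(\left(2^{2} + 15 \cdot 14 + 15 \cdot 2 + 14 \cdot 2\right) + 98\right) \left(-127 + 172\right) = 15 + 5 \left(\left(4 + 210 + 30 + 28\right) + 98\right) 45 = 15 + 5 \left(272 + 98\right) 45 = 15 + 5 \cdot 370 \cdot 45 = 15 + 5 \cdot 16650 = 15 + 83250 = 83265$)
$h{\left(x \right)} = 2 x$
$h{\left(20 \right)} - H = 2 \cdot 20 - 83265 = 40 - 83265 = -83225$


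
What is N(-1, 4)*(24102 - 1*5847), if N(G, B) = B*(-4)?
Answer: -292080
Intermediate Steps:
N(G, B) = -4*B
N(-1, 4)*(24102 - 1*5847) = (-4*4)*(24102 - 1*5847) = -16*(24102 - 5847) = -16*18255 = -292080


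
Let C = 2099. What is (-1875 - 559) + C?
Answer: -335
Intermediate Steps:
(-1875 - 559) + C = (-1875 - 559) + 2099 = -2434 + 2099 = -335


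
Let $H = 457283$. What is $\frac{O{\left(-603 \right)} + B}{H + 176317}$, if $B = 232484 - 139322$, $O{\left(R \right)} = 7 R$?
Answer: $\frac{29647}{211200} \approx 0.14037$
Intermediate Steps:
$B = 93162$
$\frac{O{\left(-603 \right)} + B}{H + 176317} = \frac{7 \left(-603\right) + 93162}{457283 + 176317} = \frac{-4221 + 93162}{633600} = 88941 \cdot \frac{1}{633600} = \frac{29647}{211200}$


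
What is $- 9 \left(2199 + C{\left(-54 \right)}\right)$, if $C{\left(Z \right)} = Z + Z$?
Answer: $-18819$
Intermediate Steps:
$C{\left(Z \right)} = 2 Z$
$- 9 \left(2199 + C{\left(-54 \right)}\right) = - 9 \left(2199 + 2 \left(-54\right)\right) = - 9 \left(2199 - 108\right) = \left(-9\right) 2091 = -18819$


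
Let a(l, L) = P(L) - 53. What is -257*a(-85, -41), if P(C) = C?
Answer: 24158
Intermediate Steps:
a(l, L) = -53 + L (a(l, L) = L - 53 = -53 + L)
-257*a(-85, -41) = -257*(-53 - 41) = -257*(-94) = 24158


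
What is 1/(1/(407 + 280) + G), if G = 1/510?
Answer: 38930/133 ≈ 292.71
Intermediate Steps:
G = 1/510 ≈ 0.0019608
1/(1/(407 + 280) + G) = 1/(1/(407 + 280) + 1/510) = 1/(1/687 + 1/510) = 1/(133/38930) = 38930/133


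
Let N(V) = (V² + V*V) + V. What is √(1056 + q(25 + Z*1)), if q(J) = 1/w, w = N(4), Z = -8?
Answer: √38017/6 ≈ 32.497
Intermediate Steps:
N(V) = V + 2*V² (N(V) = (V² + V²) + V = 2*V² + V = V + 2*V²)
w = 36 (w = 4*(1 + 2*4) = 4*(1 + 8) = 4*9 = 36)
q(J) = 1/36
√(1056 + q(25 + Z*1)) = √(1056 + 1/36) = √(38017/36) = √38017/6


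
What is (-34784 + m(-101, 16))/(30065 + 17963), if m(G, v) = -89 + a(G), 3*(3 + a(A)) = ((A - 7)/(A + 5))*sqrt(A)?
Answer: -8719/12007 + 3*I*sqrt(101)/384224 ≈ -0.72616 + 7.8469e-5*I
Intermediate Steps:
a(A) = -3 + sqrt(A)*(-7 + A)/(3*(5 + A)) (a(A) = -3 + (((A - 7)/(A + 5))*sqrt(A))/3 = -3 + (((-7 + A)/(5 + A))*sqrt(A))/3 = -3 + (sqrt(A)*(-7 + A)/(5 + A))/3 = -3 + sqrt(A)*(-7 + A)/(3*(5 + A)))
m(G, v) = -89 + (-45 + G**(3/2) - 9*G - 7*sqrt(G))/(3*(5 + G))
(-34784 + m(-101, 16))/(30065 + 17963) = (-34784 + (-1380 + (-101)**(3/2) - 276*(-101) - 7*I*sqrt(101))/(3*(5 - 101)))/(30065 + 17963) = (-34784 + (1/3)*(-1380 - 101*I*sqrt(101) + 27876 - 7*I*sqrt(101))/(-96))/48028 = (-34784 + (1/3)*(-1/96)*(-1380 - 101*I*sqrt(101) + 27876 - 7*I*sqrt(101)))*(1/48028) = (-34784 + (1/3)*(-1/96)*(26496 - 108*I*sqrt(101)))*(1/48028) = (-34784 + (-92 + 3*I*sqrt(101)/8))*(1/48028) = (-34876 + 3*I*sqrt(101)/8)*(1/48028) = -8719/12007 + 3*I*sqrt(101)/384224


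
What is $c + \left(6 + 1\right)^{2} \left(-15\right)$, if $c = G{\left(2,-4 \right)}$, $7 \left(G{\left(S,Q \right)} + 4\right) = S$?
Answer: $- \frac{5171}{7} \approx -738.71$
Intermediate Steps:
$G{\left(S,Q \right)} = -4 + \frac{S}{7}$
$c = - \frac{26}{7}$ ($c = -4 + \frac{1}{7} \cdot 2 = -4 + \frac{2}{7} = - \frac{26}{7} \approx -3.7143$)
$c + \left(6 + 1\right)^{2} \left(-15\right) = - \frac{26}{7} + \left(6 + 1\right)^{2} \left(-15\right) = - \frac{26}{7} + 7^{2} \left(-15\right) = - \frac{26}{7} + 49 \left(-15\right) = - \frac{26}{7} - 735 = - \frac{5171}{7}$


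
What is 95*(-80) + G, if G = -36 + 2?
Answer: -7634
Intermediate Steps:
G = -34 (G = -6*6 + 2 = -36 + 2 = -34)
95*(-80) + G = 95*(-80) - 34 = -7600 - 34 = -7634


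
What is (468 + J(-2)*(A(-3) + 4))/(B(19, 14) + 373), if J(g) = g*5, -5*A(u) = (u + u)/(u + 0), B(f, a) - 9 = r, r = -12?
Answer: 216/185 ≈ 1.1676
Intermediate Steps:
B(f, a) = -3 (B(f, a) = 9 - 12 = -3)
A(u) = -2/5 (A(u) = -(u + u)/(5*(u + 0)) = -2*u/(5*u) = -1/5*2 = -2/5)
J(g) = 5*g
(468 + J(-2)*(A(-3) + 4))/(B(19, 14) + 373) = (468 + (5*(-2))*(-2/5 + 4))/(-3 + 373) = (468 - 10*18/5)/370 = (468 - 36)*(1/370) = 432*(1/370) = 216/185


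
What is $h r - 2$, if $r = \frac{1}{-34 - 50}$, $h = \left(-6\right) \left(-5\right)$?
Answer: $- \frac{33}{14} \approx -2.3571$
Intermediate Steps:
$h = 30$
$r = - \frac{1}{84}$ ($r = \frac{1}{-84} = - \frac{1}{84} \approx -0.011905$)
$h r - 2 = 30 \left(- \frac{1}{84}\right) - 2 = - \frac{5}{14} - 2 = - \frac{33}{14}$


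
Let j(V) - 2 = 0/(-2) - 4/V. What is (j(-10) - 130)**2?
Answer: 407044/25 ≈ 16282.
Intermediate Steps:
j(V) = 2 - 4/V (j(V) = 2 + (0/(-2) - 4/V) = 2 + (0*(-1/2) - 4/V) = 2 + (0 - 4/V) = 2 - 4/V)
(j(-10) - 130)**2 = ((2 - 4/(-10)) - 130)**2 = ((2 - 4*(-1/10)) - 130)**2 = ((2 + 2/5) - 130)**2 = (12/5 - 130)**2 = (-638/5)**2 = 407044/25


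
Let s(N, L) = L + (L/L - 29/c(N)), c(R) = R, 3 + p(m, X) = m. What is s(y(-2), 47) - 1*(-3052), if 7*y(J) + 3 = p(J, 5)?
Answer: 25003/8 ≈ 3125.4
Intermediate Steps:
p(m, X) = -3 + m
y(J) = -6/7 + J/7 (y(J) = -3/7 + (-3 + J)/7 = -3/7 + (-3/7 + J/7) = -6/7 + J/7)
s(N, L) = 1 + L - 29/N (s(N, L) = L + (L/L - 29/N) = L + (1 - 29/N) = 1 + L - 29/N)
s(y(-2), 47) - 1*(-3052) = (1 + 47 - 29/(-6/7 + (1/7)*(-2))) - 1*(-3052) = (1 + 47 - 29/(-6/7 - 2/7)) + 3052 = (1 + 47 - 29/(-8/7)) + 3052 = (1 + 47 - 29*(-7/8)) + 3052 = (1 + 47 + 203/8) + 3052 = 587/8 + 3052 = 25003/8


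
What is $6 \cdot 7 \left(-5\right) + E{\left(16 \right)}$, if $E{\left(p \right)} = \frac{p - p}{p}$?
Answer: $-210$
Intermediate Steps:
$E{\left(p \right)} = 0$ ($E{\left(p \right)} = \frac{0}{p} = 0$)
$6 \cdot 7 \left(-5\right) + E{\left(16 \right)} = 6 \cdot 7 \left(-5\right) + 0 = 42 \left(-5\right) + 0 = -210 + 0 = -210$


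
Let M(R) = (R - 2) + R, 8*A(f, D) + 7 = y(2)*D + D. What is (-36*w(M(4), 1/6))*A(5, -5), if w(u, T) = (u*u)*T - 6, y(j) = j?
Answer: 0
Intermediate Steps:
A(f, D) = -7/8 + 3*D/8 (A(f, D) = -7/8 + (2*D + D)/8 = -7/8 + (3*D)/8 = -7/8 + 3*D/8)
M(R) = -2 + 2*R (M(R) = (-2 + R) + R = -2 + 2*R)
w(u, T) = -6 + T*u² (w(u, T) = u²*T - 6 = T*u² - 6 = -6 + T*u²)
(-36*w(M(4), 1/6))*A(5, -5) = (-36*(-6 + (-2 + 2*4)²/6))*(-7/8 + (3/8)*(-5)) = (-36*(-6 + (-2 + 8)²/6))*(-7/8 - 15/8) = -36*(-6 + (⅙)*6²)*(-11/4) = -36*(-6 + (⅙)*36)*(-11/4) = -36*(-6 + 6)*(-11/4) = -36*0*(-11/4) = 0*(-11/4) = 0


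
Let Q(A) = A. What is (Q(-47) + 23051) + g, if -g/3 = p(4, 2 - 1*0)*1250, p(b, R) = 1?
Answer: 19254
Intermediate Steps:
g = -3750 (g = -3*1250 = -3750)
(Q(-47) + 23051) + g = (-47 + 23051) - 3750 = 23004 - 3750 = 19254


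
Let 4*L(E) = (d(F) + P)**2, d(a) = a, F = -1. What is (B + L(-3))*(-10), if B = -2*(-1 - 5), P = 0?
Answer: -245/2 ≈ -122.50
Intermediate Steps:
L(E) = 1/4 (L(E) = (-1 + 0)**2/4 = (1/4)*(-1)**2 = (1/4)*1 = 1/4)
B = 12 (B = -2*(-6) = 12)
(B + L(-3))*(-10) = (12 + 1/4)*(-10) = (49/4)*(-10) = -245/2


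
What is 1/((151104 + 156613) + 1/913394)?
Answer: 913394/281066861499 ≈ 3.2497e-6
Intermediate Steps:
1/((151104 + 156613) + 1/913394) = 1/(307717 + 1/913394) = 1/(281066861499/913394) = 913394/281066861499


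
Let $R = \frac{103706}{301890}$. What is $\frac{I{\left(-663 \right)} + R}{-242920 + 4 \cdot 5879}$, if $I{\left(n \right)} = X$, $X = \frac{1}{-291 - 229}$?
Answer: $- \frac{5362523}{3444265425120} \approx -1.5569 \cdot 10^{-6}$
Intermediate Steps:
$R = \frac{51853}{150945}$ ($R = 103706 \cdot \frac{1}{301890} = \frac{51853}{150945} \approx 0.34352$)
$X = - \frac{1}{520}$ ($X = \frac{1}{-291 - 229} = \frac{1}{-520} = - \frac{1}{520} \approx -0.0019231$)
$I{\left(n \right)} = - \frac{1}{520}$
$\frac{I{\left(-663 \right)} + R}{-242920 + 4 \cdot 5879} = \frac{- \frac{1}{520} + \frac{51853}{150945}}{-242920 + 4 \cdot 5879} = \frac{5362523}{15698280 \left(-242920 + 23516\right)} = \frac{5362523}{15698280 \left(-219404\right)} = \frac{5362523}{15698280} \left(- \frac{1}{219404}\right) = - \frac{5362523}{3444265425120}$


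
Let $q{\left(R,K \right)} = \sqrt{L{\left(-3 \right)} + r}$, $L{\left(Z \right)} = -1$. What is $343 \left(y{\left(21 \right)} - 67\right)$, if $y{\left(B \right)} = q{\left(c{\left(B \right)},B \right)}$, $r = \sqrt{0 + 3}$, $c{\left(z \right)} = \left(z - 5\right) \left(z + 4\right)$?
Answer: $-22981 + 343 \sqrt{-1 + \sqrt{3}} \approx -22688.0$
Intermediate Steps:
$c{\left(z \right)} = \left(-5 + z\right) \left(4 + z\right)$
$r = \sqrt{3} \approx 1.732$
$q{\left(R,K \right)} = \sqrt{-1 + \sqrt{3}}$
$y{\left(B \right)} = \sqrt{-1 + \sqrt{3}}$
$343 \left(y{\left(21 \right)} - 67\right) = 343 \left(\sqrt{-1 + \sqrt{3}} - 67\right) = 343 \left(-67 + \sqrt{-1 + \sqrt{3}}\right) = -22981 + 343 \sqrt{-1 + \sqrt{3}}$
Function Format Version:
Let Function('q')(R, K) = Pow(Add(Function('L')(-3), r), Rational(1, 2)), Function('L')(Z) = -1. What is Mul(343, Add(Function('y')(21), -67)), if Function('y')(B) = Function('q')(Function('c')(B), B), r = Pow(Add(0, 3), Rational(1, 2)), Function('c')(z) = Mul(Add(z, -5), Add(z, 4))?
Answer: Add(-22981, Mul(343, Pow(Add(-1, Pow(3, Rational(1, 2))), Rational(1, 2)))) ≈ -22688.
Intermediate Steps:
Function('c')(z) = Mul(Add(-5, z), Add(4, z))
r = Pow(3, Rational(1, 2)) ≈ 1.7320
Function('q')(R, K) = Pow(Add(-1, Pow(3, Rational(1, 2))), Rational(1, 2))
Function('y')(B) = Pow(Add(-1, Pow(3, Rational(1, 2))), Rational(1, 2))
Mul(343, Add(Function('y')(21), -67)) = Mul(343, Add(Pow(Add(-1, Pow(3, Rational(1, 2))), Rational(1, 2)), -67)) = Mul(343, Add(-67, Pow(Add(-1, Pow(3, Rational(1, 2))), Rational(1, 2)))) = Add(-22981, Mul(343, Pow(Add(-1, Pow(3, Rational(1, 2))), Rational(1, 2))))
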